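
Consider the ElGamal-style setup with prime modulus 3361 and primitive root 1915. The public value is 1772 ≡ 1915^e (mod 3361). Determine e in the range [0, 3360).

Baby-step giant-step with m = ceil(sqrt(3360)) = 58.
Baby table (1915^j mod 3361 for j=0..57):
  0:1  1:1915  2:374  3:317  4:2075  5:923  6:3020  7:2380
  8:184  9:2816  10:1596  11:1191  12:2007  13:1782  14:1115  15:990
  16:246  17:550  18:1257  19:679  20:2939  21:1871  22:139  23:666
  24:1571  25:370  26:2740  27:579  28:3016  29:1442  30:2049  31:1548
  32:18  33:860  34:10  35:2345  36:379  37:3170  38:584  39:2508
  40:3312  41:273  42:1840  43:1272  44:2516  45:1827  46:3265  47:1015
  48:1067  49:3178  50:2460  51:2139  52:2487  53:68  54:2502  55:1905
  56:1390  57:3299
Giant step factor: 1915^(-58) ≡ 2167 (mod 3361).
Scan 1772·2167^i mod 3361 for i = 0, 1, …:
  i=0: 1772   i=1: 1662   i=2: 1923   i=3: 2862
  i=4: 909   i=5: 257   i=6: 2354   i=7: 2481
  i=8: 2088   i=9: 790     …   i=41: 2741
  i=42: 860
Match at i=42, j=33: e = 42·58 + 33 = 2469.

2469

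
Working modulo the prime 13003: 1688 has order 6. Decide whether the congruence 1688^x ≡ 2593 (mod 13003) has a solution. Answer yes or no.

no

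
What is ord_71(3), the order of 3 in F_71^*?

The order of 3 must divide p − 1 = 70 = 2 · 5 · 7.
Divisors: 1, 2, 5, 7, 10, 14, 35, 70.
Check each in increasing order: 3^1 ≡ 3;  3^2 ≡ 9;  3^5 ≡ 30;  3^7 ≡ 57;  3^10 ≡ 48;  3^14 ≡ 54;  3^35 ≡ 1.
Smallest exponent giving 1 is 35.

35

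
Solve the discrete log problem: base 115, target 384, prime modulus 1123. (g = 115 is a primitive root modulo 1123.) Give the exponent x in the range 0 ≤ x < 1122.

Baby-step giant-step with m = ceil(sqrt(1122)) = 34.
Baby table (115^j mod 1123 for j=0..33):
  0:1  1:115  2:872  3:333  4:113  5:642  6:835  7:570
  8:416  9:674  10:23  11:399  12:965  13:921  14:353  15:167
  16:114  17:757  18:584  19:903  20:529  21:193  22:858  23:969
  24:258  25:472  26:376  27:566  28:1079  29:555  30:937  31:1070
  32:643  33:950
Giant step factor: 115^(-34) ≡ 345 (mod 1123).
Scan 384·345^i mod 1123 for i = 0, 1, …:
  i=0: 384   i=1: 1089   i=2: 623   i=3: 442
  i=4: 885   i=5: 992   i=6: 848   i=7: 580
  i=8: 206   i=9: 321   i=10: 691   i=11: 319
  i=12: 1
Match at i=12, j=0: x = 12·34 + 0 = 408.

408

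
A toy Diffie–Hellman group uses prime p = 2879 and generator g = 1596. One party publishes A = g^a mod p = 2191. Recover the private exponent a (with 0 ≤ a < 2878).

1136

Baby-step giant-step with m = ceil(sqrt(2878)) = 54.
Baby table (1596^j mod 2879 for j=0..53):
  0:1  1:1596  2:2180  3:1448  4:2050  5:1256  6:792  7:151
  8:2039  9:974  10:2723  11:1497  12:2521  13:1553  14:2648  15:2715
  16:245  17:2355  18:1485  19:643  20:1304  21:2546  22:1147  23:2447
  24:1488  25:2552  26:2086  27:1132  28:1539  29:457  30:985  31:126
  32:2445  33:1175  34:1071  35:2069  36:2790  37:1906  38:1752  39:683
  40:1806  41:497  42:1487  43:956  44:2785  45:2563  46:2368  47:2080
  48:193  49:2854  50:406  51:201  52:1227  53:572
Giant step factor: 1596^(-54) ≡ 396 (mod 2879).
Scan 2191·396^i mod 2879 for i = 0, 1, …:
  i=0: 2191   i=1: 1057   i=2: 1117   i=3: 1845
  i=4: 2233   i=5: 415   i=6: 237   i=7: 1724
  i=8: 381   i=9: 1168     …   i=20: 1983
  i=21: 2180
Match at i=21, j=2: a = 21·54 + 2 = 1136.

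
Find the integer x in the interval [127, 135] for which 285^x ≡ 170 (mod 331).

131

Compute 285^127 mod 331 = 218, then multiply by 285 repeatedly:
  285^127=218  285^128=233  285^129=205  285^130=169  285^131=170
Found 170 at exponent 131.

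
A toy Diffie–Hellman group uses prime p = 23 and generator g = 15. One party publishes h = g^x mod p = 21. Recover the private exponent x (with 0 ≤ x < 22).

15

Successive powers of 15 modulo 23:
  15^0=1  15^1=15  15^2=18  15^3=17  15^4=2  15^5=7
  15^6=13  15^7=11  15^8=4  15^9=14  15^10=3  15^11=22
  15^12=8  15^13=5  15^14=6  15^15=21
So 15^15 ≡ 21 (mod 23), giving x = 15.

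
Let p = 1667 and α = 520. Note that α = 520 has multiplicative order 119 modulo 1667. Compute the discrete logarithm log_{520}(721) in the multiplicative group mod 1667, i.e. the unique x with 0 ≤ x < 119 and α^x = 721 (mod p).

7

Successive powers of 520 modulo 1667:
  520^0=1  520^1=520  520^2=346  520^3=1551  520^4=1359  520^5=1539
  520^6=120  520^7=721
So 520^7 ≡ 721 (mod 1667), giving x = 7.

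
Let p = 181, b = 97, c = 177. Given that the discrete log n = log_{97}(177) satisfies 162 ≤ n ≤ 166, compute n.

164

Compute 97^162 mod 181 = 122, then multiply by 97 repeatedly:
  97^162=122  97^163=69  97^164=177
Found 177 at exponent 164.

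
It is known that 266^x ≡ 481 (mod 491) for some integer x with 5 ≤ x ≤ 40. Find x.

36

Compute 266^5 mod 491 = 440, then multiply by 266 repeatedly:
  266^5=440  266^6=182  266^7=294  266^8=135  266^9=67
  266^10=146  266^11=47  266^12=227  266^13=480  266^14=20
  266^15=410  266^16=58  266^17=207  266^18=70  266^19=453
  266^20=203  266^21=479  266^22=245  266^23=358  266^24=465
  266^25=449  266^26=121  266^27=271  266^28=400  266^29=344
  266^30=178  266^31=212  266^32=418  266^33=222  266^34=132
  266^35=251  266^36=481
Found 481 at exponent 36.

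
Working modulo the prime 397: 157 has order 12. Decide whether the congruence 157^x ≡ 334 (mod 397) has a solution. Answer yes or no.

334 ∈ ⟨157⟩ iff 334^12 ≡ 1 (mod 397), since |⟨157⟩| = 12.
334^12 mod 397 = 1.
Since 1 = 1, 334 lies in the subgroup.

yes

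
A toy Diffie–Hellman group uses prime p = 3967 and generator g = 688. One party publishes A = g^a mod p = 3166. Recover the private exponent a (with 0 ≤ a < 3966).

Baby-step giant-step with m = ceil(sqrt(3966)) = 63.
Baby table (688^j mod 3967 for j=0..62):
  0:1  1:688  2:1271  3:1708  4:872  5:919  6:1519  7:1751
  8:2687  9:34  10:3557  11:3544  12:2534  13:1879  14:3477  15:75
  16:29  17:117  18:1156  19:1928  20:1486  21:2849  22:414  23:3175
  24:2550  25:986  26:11  27:3601  28:2080  29:2920  30:1658  31:2175
  32:841  33:3393  34:1788  35:374  36:3424  37:3281  38:105  39:834
  40:2544  41:825  42:319  43:1287  44:815  45:1373  46:478  47:3570
  48:587  49:3189  50:281  51:2912  52:121  53:3908  54:3045  55:384
  56:2370  57:123  58:1317  59:1620  60:3800  61:147  62:1961
Giant step factor: 688^(-63) ≡ 1687 (mod 3967).
Scan 3166·1687^i mod 3967 for i = 0, 1, …:
  i=0: 3166   i=1: 1460   i=2: 3480   i=3: 3567
  i=4: 3557
Match at i=4, j=10: a = 4·63 + 10 = 262.

262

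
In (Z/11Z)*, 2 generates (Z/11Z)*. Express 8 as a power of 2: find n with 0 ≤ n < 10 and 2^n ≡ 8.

3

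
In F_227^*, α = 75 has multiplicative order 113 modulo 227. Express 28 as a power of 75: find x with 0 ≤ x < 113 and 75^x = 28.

Baby-step giant-step with m = ceil(sqrt(113)) = 11.
Baby table (75^j mod 227 for j=0..10):
  0:1  1:75  2:177  3:109  4:3  5:225  6:77  7:100
  8:9  9:221  10:4
Giant step factor: 75^(-11) ≡ 28 (mod 227).
Scan 28·28^i mod 227 for i = 0, 1, …:
  i=0: 28   i=1: 103   i=2: 160   i=3: 167
  i=4: 136   i=5: 176   i=6: 161   i=7: 195
  i=8: 12   i=9: 109
Match at i=9, j=3: x = 9·11 + 3 = 102.

102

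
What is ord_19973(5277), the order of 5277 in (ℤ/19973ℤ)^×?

4993

The order of 5277 must divide p − 1 = 19972 = 2^2 · 4993.
Divisors: 1, 2, 4, 4993, 9986, 19972.
Check each in increasing order: 5277^1 ≡ 5277;  5277^2 ≡ 4367;  5277^4 ≡ 16447;  5277^4993 ≡ 1.
Smallest exponent giving 1 is 4993.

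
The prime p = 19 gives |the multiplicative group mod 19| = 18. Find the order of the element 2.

The order of 2 must divide p − 1 = 18 = 2 · 3^2.
Divisors: 1, 2, 3, 6, 9, 18.
Check each in increasing order: 2^1 ≡ 2;  2^2 ≡ 4;  2^3 ≡ 8;  2^6 ≡ 7;  2^9 ≡ 18;  2^18 ≡ 1.
Smallest exponent giving 1 is 18.

18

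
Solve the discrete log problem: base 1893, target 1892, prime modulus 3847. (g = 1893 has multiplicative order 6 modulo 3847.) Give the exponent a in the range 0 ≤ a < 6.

Successive powers of 1893 modulo 3847:
  1893^0=1  1893^1=1893  1893^2=1892
So 1893^2 ≡ 1892 (mod 3847), giving a = 2.

2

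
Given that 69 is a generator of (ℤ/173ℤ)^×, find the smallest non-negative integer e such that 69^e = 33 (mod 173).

Baby-step giant-step with m = ceil(sqrt(172)) = 14.
Baby table (69^j mod 173 for j=0..13):
  0:1  1:69  2:90  3:155  4:142  5:110  6:151  7:39
  8:96  9:50  10:163  11:2  12:138  13:7
Giant step factor: 69^(-14) ≡ 24 (mod 173).
Scan 33·24^i mod 173 for i = 0, 1, …:
  i=0: 33   i=1: 100   i=2: 151
Match at i=2, j=6: e = 2·14 + 6 = 34.

34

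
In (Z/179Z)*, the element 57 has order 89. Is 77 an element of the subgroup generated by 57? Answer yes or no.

yes

77 ∈ ⟨57⟩ iff 77^89 ≡ 1 (mod 179), since |⟨57⟩| = 89.
77^89 mod 179 = 1.
Since 1 = 1, 77 lies in the subgroup.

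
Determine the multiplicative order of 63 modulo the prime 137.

The order of 63 must divide p − 1 = 136 = 2^3 · 17.
Divisors: 1, 2, 4, 8, 17, 34, 68, 136.
Check each in increasing order: 63^1 ≡ 63;  63^2 ≡ 133;  63^4 ≡ 16;  63^8 ≡ 119;  63^17 ≡ 136;  63^34 ≡ 1.
Smallest exponent giving 1 is 34.

34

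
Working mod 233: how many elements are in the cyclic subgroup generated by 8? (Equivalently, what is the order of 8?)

The order of 8 must divide p − 1 = 232 = 2^3 · 29.
Divisors: 1, 2, 4, 8, 29, 58, 116, 232.
Check each in increasing order: 8^1 ≡ 8;  8^2 ≡ 64;  8^4 ≡ 135;  8^8 ≡ 51;  8^29 ≡ 1.
Smallest exponent giving 1 is 29.

29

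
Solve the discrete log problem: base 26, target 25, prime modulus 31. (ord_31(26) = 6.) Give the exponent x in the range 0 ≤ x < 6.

2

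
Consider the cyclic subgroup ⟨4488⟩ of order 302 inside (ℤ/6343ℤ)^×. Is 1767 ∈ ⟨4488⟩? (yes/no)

no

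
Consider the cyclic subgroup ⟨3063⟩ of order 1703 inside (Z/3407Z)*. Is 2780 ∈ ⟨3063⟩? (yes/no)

2780 ∈ ⟨3063⟩ iff 2780^1703 ≡ 1 (mod 3407), since |⟨3063⟩| = 1703.
2780^1703 mod 3407 = 1.
Since 1 = 1, 2780 lies in the subgroup.

yes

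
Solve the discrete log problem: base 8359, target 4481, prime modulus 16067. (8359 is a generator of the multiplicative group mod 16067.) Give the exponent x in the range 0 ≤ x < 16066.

10869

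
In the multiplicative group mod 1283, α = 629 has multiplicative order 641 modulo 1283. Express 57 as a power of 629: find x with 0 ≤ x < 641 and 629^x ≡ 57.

Baby-step giant-step with m = ceil(sqrt(641)) = 26.
Baby table (629^j mod 1283 for j=0..25):
  0:1  1:629  2:477  3:1094  4:438  5:940  6:1080  7:613
  8:677  9:1160  10:896  11:347  12:153  13:12  14:1133  15:592
  16:298  17:124  18:1016  19:130  20:941  21:426  22:1090  23:488
  24:315  25:553
Giant step factor: 629^(-26) ≡ 1185 (mod 1283).
Scan 57·1185^i mod 1283 for i = 0, 1, …:
  i=0: 57   i=1: 829   i=2: 870   i=3: 701
  i=4: 584   i=5: 503   i=6: 743   i=7: 317
  i=8: 1009   i=9: 1192     …   i=14: 570
  i=15: 592
Match at i=15, j=15: x = 15·26 + 15 = 405.

405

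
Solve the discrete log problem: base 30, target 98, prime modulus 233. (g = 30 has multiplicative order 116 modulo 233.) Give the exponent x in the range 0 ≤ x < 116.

Baby-step giant-step with m = ceil(sqrt(116)) = 11.
Baby table (30^j mod 233 for j=0..10):
  0:1  1:30  2:201  3:205  4:92  5:197  6:85  7:220
  8:76  9:183  10:131
Giant step factor: 30^(-11) ≡ 15 (mod 233).
Scan 98·15^i mod 233 for i = 0, 1, …:
  i=0: 98   i=1: 72   i=2: 148   i=3: 123
  i=4: 214   i=5: 181   i=6: 152   i=7: 183
Match at i=7, j=9: x = 7·11 + 9 = 86.

86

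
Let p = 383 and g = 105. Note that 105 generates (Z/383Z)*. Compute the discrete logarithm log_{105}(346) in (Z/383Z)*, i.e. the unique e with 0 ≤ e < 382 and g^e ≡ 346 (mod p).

218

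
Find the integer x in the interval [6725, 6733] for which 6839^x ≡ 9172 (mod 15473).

Compute 6839^6725 mod 15473 = 1767, then multiply by 6839 repeatedly:
  6839^6725=1767  6839^6726=100  6839^6727=3088  6839^6728=13660  6839^6729=10239
  6839^6730=9196  6839^6731=9172
Found 9172 at exponent 6731.

6731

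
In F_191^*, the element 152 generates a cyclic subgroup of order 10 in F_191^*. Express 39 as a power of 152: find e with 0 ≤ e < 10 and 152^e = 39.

6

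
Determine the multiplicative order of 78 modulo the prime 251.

The order of 78 must divide p − 1 = 250 = 2 · 5^3.
Divisors: 1, 2, 5, 10, 25, 50, 125, 250.
Check each in increasing order: 78^1 ≡ 78;  78^2 ≡ 60;  78^5 ≡ 182;  78^10 ≡ 243;  78^25 ≡ 102;  78^50 ≡ 113;  78^125 ≡ 250;  78^250 ≡ 1.
Smallest exponent giving 1 is 250.

250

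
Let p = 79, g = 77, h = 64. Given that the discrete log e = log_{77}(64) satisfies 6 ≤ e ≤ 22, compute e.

6

Compute 77^6 mod 79 = 64, then multiply by 77 repeatedly:
  77^6=64
Found 64 at exponent 6.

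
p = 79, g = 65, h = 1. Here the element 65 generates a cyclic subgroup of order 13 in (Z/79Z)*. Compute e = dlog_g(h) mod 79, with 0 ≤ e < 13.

Successive powers of 65 modulo 79:
  65^0=1
So 65^0 ≡ 1 (mod 79), giving e = 0.

0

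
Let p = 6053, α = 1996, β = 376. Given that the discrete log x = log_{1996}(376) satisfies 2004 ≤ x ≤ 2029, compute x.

Compute 1996^2004 mod 6053 = 3713, then multiply by 1996 repeatedly:
  1996^2004=3713  1996^2005=2276  1996^2006=3146  1996^2007=2455  1996^2008=3303
  1996^2009=1071  1996^2010=1007  1996^2011=376
Found 376 at exponent 2011.

2011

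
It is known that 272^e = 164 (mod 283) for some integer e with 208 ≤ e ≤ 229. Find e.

Compute 272^208 mod 283 = 28, then multiply by 272 repeatedly:
  272^208=28  272^209=258  272^210=275  272^211=88  272^212=164
Found 164 at exponent 212.

212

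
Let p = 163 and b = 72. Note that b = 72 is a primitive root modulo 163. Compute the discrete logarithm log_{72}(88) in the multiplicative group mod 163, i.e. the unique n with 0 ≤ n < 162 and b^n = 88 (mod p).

20

Successive powers of 72 modulo 163:
  72^0=1  72^1=72  72^2=131  72^3=141  72^4=46  72^5=52
  72^6=158  72^7=129  72^8=160  72^9=110  72^10=96  72^11=66
  72^12=25  72^13=7  72^14=15  72^15=102  72^16=9  72^17=159
  72^18=38  72^19=128  72^20=88
So 72^20 ≡ 88 (mod 163), giving n = 20.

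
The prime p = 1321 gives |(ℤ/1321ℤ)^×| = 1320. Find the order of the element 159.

The order of 159 must divide p − 1 = 1320 = 2^3 · 3 · 5 · 11.
Divisors: 1, 2, 3, 4, 5, 6, 8, 10, 11, 12, 15, 20, 22, 24, 30, 33, 40, 44, 55, 60, 66, 88, 110, 120, 132, 165, 220, 264, 330, 440, 660, 1320.
Check each in increasing order: 159^1 ≡ 159;  159^2 ≡ 182;  159^3 ≡ 1197;  159^4 ≡ 99;  159^5 ≡ 1210;  159^6 ≡ 845;  159^8 ≡ 554;  159^10 ≡ 432;  159^11 ≡ 1317;  159^12 ≡ 685;  159^15 ≡ 925;  159^20 ≡ 363;  159^22 ≡ 16;  159^24 ≡ 270;  159^30 ≡ 938;  159^33 ≡ 1257;  159^40 ≡ 990;  159^44 ≡ 256;  159^55 ≡ 297;  159^60 ≡ 58;  159^66 ≡ 133;  159^88 ≡ 807;  159^110 ≡ 1023;  159^120 ≡ 722;  159^132 ≡ 516;  159^165 ≡ 1.
Smallest exponent giving 1 is 165.

165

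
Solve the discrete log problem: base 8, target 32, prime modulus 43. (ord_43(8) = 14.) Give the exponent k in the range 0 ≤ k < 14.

Successive powers of 8 modulo 43:
  8^0=1  8^1=8  8^2=21  8^3=39  8^4=11  8^5=2
  8^6=16  8^7=42  8^8=35  8^9=22  8^10=4  8^11=32
So 8^11 ≡ 32 (mod 43), giving k = 11.

11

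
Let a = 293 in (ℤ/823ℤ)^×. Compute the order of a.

137

The order of 293 must divide p − 1 = 822 = 2 · 3 · 137.
Divisors: 1, 2, 3, 6, 137, 274, 411, 822.
Check each in increasing order: 293^1 ≡ 293;  293^2 ≡ 257;  293^3 ≡ 408;  293^6 ≡ 218;  293^137 ≡ 1.
Smallest exponent giving 1 is 137.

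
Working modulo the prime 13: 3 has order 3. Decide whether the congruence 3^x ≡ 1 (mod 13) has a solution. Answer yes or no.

yes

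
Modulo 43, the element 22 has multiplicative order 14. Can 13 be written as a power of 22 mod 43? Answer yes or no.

13 ∈ ⟨22⟩ iff 13^14 ≡ 1 (mod 43), since |⟨22⟩| = 14.
13^14 mod 43 = 6.
Since 6 ≠ 1, 13 does not lie in the subgroup.

no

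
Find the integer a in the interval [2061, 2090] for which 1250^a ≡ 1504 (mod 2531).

Compute 1250^2061 mod 2531 = 499, then multiply by 1250 repeatedly:
  1250^2061=499  1250^2062=1124  1250^2063=295  1250^2064=1755  1250^2065=1904
  1250^2066=860  1250^2067=1856  1250^2068=1604  1250^2069=448  1250^2070=649
  1250^2071=1330  1250^2072=2164  1250^2073=1892  1250^2074=1046  1250^2075=1504
Found 1504 at exponent 2075.

2075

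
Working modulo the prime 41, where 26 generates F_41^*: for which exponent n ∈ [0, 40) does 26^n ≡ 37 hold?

Successive powers of 26 modulo 41:
  26^0=1  26^1=26  26^2=20  26^3=28  26^4=31  26^5=27
  26^6=5  26^7=7  26^8=18  26^9=17  26^10=32  26^11=12
  26^12=25  26^13=35  26^14=8  26^15=3  26^16=37
So 26^16 ≡ 37 (mod 41), giving n = 16.

16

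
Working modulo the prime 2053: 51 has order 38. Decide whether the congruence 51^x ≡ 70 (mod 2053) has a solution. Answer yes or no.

70 ∈ ⟨51⟩ iff 70^38 ≡ 1 (mod 2053), since |⟨51⟩| = 38.
70^38 mod 2053 = 1.
Since 1 = 1, 70 lies in the subgroup.

yes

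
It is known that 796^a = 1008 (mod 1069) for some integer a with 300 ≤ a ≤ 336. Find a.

311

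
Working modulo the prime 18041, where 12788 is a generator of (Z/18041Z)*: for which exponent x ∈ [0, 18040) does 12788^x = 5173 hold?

17695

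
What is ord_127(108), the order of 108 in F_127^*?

6

The order of 108 must divide p − 1 = 126 = 2 · 3^2 · 7.
Divisors: 1, 2, 3, 6, 7, 9, 14, 18, 21, 42, 63, 126.
Check each in increasing order: 108^1 ≡ 108;  108^2 ≡ 107;  108^3 ≡ 126;  108^6 ≡ 1.
Smallest exponent giving 1 is 6.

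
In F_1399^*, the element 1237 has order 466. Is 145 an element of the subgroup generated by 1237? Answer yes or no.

no

145 ∈ ⟨1237⟩ iff 145^466 ≡ 1 (mod 1399), since |⟨1237⟩| = 466.
145^466 mod 1399 = 390.
Since 390 ≠ 1, 145 does not lie in the subgroup.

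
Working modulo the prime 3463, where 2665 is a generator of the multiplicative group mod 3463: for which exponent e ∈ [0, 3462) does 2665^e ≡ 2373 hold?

2490

Baby-step giant-step with m = ceil(sqrt(3462)) = 59.
Baby table (2665^j mod 3463 for j=0..58):
  0:1  1:2665  2:3075  3:1417  4:1635  5:821  6:2812  7:48
  8:3252  9:2154  10:2219  11:2294  12:1315  13:3382  14:2304  15:261
  16:2965  17:2622  18:2759  19:786  20:3038  21:3239  22:2139  23:337
  24:1188  25:838  26:3098  27:378  28:3100  29:2245  30:2324  31:1616
  32:2131  33:3258  34:829  35:3354  36:407  37:736  38:1382  39:1861
  40:549  41:1699  42:1694  43:2221  44:698  45:539  46:2753  47:2111
  48:1903  49:1663  50:2718  51:2337  52:1631  53:550  54:901  55:1306
  56:175  57:2333  58:1360
Giant step factor: 2665^(-59) ≡ 229 (mod 3463).
Scan 2373·229^i mod 3463 for i = 0, 1, …:
  i=0: 2373   i=1: 3189   i=2: 3051   i=3: 2616
  i=4: 3428   i=5: 2374   i=6: 3418   i=7: 84
  i=8: 1921   i=9: 108     …   i=41: 656
  i=42: 1315
Match at i=42, j=12: e = 42·59 + 12 = 2490.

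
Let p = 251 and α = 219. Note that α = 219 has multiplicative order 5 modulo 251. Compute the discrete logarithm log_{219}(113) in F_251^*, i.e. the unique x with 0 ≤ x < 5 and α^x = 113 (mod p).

Successive powers of 219 modulo 251:
  219^0=1  219^1=219  219^2=20  219^3=113
So 219^3 ≡ 113 (mod 251), giving x = 3.

3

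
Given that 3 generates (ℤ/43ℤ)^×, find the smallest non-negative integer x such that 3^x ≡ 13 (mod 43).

Baby-step giant-step with m = ceil(sqrt(42)) = 7.
Baby table (3^j mod 43 for j=0..6):
  0:1  1:3  2:9  3:27  4:38  5:28  6:41
Giant step factor: 3^(-7) ≡ 7 (mod 43).
Scan 13·7^i mod 43 for i = 0, 1, …:
  i=0: 13   i=1: 5   i=2: 35   i=3: 30
  i=4: 38
Match at i=4, j=4: x = 4·7 + 4 = 32.

32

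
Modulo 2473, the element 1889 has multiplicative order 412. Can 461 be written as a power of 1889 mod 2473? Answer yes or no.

461 ∈ ⟨1889⟩ iff 461^412 ≡ 1 (mod 2473), since |⟨1889⟩| = 412.
461^412 mod 2473 = 1016.
Since 1016 ≠ 1, 461 does not lie in the subgroup.

no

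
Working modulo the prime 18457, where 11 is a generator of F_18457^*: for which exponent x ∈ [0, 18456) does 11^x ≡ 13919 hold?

Baby-step giant-step with m = ceil(sqrt(18456)) = 136.
Baby table (11^j mod 18457 for j=0..135):
  0:1  1:11  2:121  3:1331  4:14641  5:13395  6:18146  7:15036
  8:17740  9:10570  10:5528  11:5437  12:4436  13:11882  14:1503  15:16533
  16:15750  17:7137  18:4679  19:14555  20:12449  21:7740  22:11312  23:13690
  24:2934  25:13817  26:4331  27:10727  28:7255  29:5977  30:10376  31:3394
  32:420  33:4620  34:13906  35:5310  36:3039  37:14972  38:17036  39:2826
  40:12629  41:9720  42:14635  43:13329  44:17420  45:7050  46:3722  47:4028
  48:7394  49:7506  50:8738  51:3833  52:5249  53:2368  54:7591  55:9673
  56:14118  57:7642  58:10234  59:1832  60:1695  61:188  62:2068  63:4291
  64:10287  65:2415  66:8108  67:15360  68:2847  69:12860  70:12261  71:5672
  72:7021  73:3403  74:519  75:5709  76:7428  77:7880  78:12852  79:12173
  80:4704  81:14830  82:15474  83:4101  84:8197  85:16339  86:13616  87:2120
  88:4863  89:16579  90:16256  91:12703  92:10534  93:5132  94:1081  95:11891
  96:1602  97:17622  98:9272  99:9707  100:14492  101:11756  102:117  103:1287
  104:14157  105:8071  106:14953  107:16827  108:527  109:5797  110:8396  111:71
  112:781  113:8591  114:2216  115:5919  116:9738  117:14833  118:15507  119:4464
  120:12190  121:4891  122:16887  123:1187  124:13057  125:14428  126:11052  127:10830
  128:8388  129:18440  130:18270  131:16400  132:14287  133:9501  134:12226  135:5287
Giant step factor: 11^(-136) ≡ 9255 (mod 18457).
Scan 13919·9255^i mod 18457 for i = 0, 1, …:
  i=0: 13919   i=1: 8942   i=2: 15479   i=3: 13368
  i=4: 3569   i=5: 11522   i=6: 10021   i=7: 16387
  i=8: 516   i=9: 13674     …   i=53: 15261
  i=54: 7591
Match at i=54, j=54: x = 54·136 + 54 = 7398.

7398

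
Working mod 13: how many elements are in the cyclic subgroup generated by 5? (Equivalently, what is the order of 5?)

4

The order of 5 must divide p − 1 = 12 = 2^2 · 3.
Divisors: 1, 2, 3, 4, 6, 12.
Check each in increasing order: 5^1 ≡ 5;  5^2 ≡ 12;  5^3 ≡ 8;  5^4 ≡ 1.
Smallest exponent giving 1 is 4.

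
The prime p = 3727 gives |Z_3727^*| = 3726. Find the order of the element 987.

The order of 987 must divide p − 1 = 3726 = 2 · 3^4 · 23.
Divisors: 1, 2, 3, 6, 9, 18, 23, 27, 46, 54, 69, 81, 138, 162, 207, 414, 621, 1242, 1863, 3726.
Check each in increasing order: 987^1 ≡ 987;  987^2 ≡ 1422;  987^3 ≡ 2162;  987^6 ≡ 586;  987^9 ≡ 3479;  987^18 ≡ 1872;  987^23 ≡ 2097;  987^27 ≡ 1619;  987^46 ≡ 3276;  987^54 ≡ 1080;  987^69 ≡ 911;  987^81 ≡ 557;  987^138 ≡ 2527;  987^162 ≡ 908;  987^207 ≡ 2538;  987^414 ≡ 1188;  987^621 ≡ 1.
Smallest exponent giving 1 is 621.

621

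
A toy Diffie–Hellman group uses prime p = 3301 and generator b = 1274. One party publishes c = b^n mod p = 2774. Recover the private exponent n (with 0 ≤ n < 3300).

3074

Baby-step giant-step with m = ceil(sqrt(3300)) = 58.
Baby table (1274^j mod 3301 for j=0..57):
  0:1  1:1274  2:2285  3:2909  4:2344  5:2152  6:1818  7:2131
  8:1472  9:360  10:3102  11:651  12:823  13:2085  14:2286  15:882
  16:1328  17:1760  18:861  19:982  20:3290  21:2491  22:1273  23:1011
  24:624  25:2736  26:3109  27:2967  28:313  29:2642  30:2189  31:2742
  32:850  33:172  34:1262  35:201  36:1897  37:446  38:432  39:2402
  40:121  41:2308  42:2502  43:2083  44:3039  45:2914  46:2112  47:373
  48:3159  49:647  50:2329  51:2848  52:553  53:1409  54:2623  55:1090
  56:2240  57:1696
Giant step factor: 1274^(-58) ≡ 3210 (mod 3301).
Scan 2774·3210^i mod 3301 for i = 0, 1, …:
  i=0: 2774   i=1: 1743   i=2: 3136   i=3: 1811
  i=4: 249   i=5: 448   i=6: 2145   i=7: 2865
  i=8: 64   i=9: 778     …   i=52: 1850
  i=53: 1
Match at i=53, j=0: n = 53·58 + 0 = 3074.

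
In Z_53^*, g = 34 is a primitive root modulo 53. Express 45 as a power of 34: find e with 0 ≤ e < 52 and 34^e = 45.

Baby-step giant-step with m = ceil(sqrt(52)) = 8.
Baby table (34^j mod 53 for j=0..7):
  0:1  1:34  2:43  3:31  4:47  5:8  6:7  7:26
Giant step factor: 34^(-8) ≡ 28 (mod 53).
Scan 45·28^i mod 53 for i = 0, 1, …:
  i=0: 45   i=1: 41   i=2: 35   i=3: 26
Match at i=3, j=7: e = 3·8 + 7 = 31.

31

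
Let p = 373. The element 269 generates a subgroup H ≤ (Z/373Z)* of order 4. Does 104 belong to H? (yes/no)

yes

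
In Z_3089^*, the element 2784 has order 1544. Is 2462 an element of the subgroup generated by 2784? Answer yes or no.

2462 ∈ ⟨2784⟩ iff 2462^1544 ≡ 1 (mod 3089), since |⟨2784⟩| = 1544.
2462^1544 mod 3089 = 3088.
Since 3088 ≠ 1, 2462 does not lie in the subgroup.

no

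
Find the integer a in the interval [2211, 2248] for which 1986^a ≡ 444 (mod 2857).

Compute 1986^2211 mod 2857 = 1912, then multiply by 1986 repeatedly:
  1986^2211=1912  1986^2212=279  1986^2213=2693  1986^2214=2851  1986^2215=2369
  1986^2216=2212  1986^2217=1823  1986^2218=659  1986^2219=268  1986^2220=846
  1986^2221=240  1986^2222=2378  1986^2223=87  1986^2224=1362  1986^2225=2210
  1986^2226=708  1986^2227=444
Found 444 at exponent 2227.

2227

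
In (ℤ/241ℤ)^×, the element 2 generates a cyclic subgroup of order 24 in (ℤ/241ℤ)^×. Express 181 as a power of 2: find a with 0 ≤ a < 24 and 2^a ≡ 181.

22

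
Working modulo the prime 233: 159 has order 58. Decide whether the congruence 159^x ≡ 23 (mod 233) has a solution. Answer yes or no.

yes

23 ∈ ⟨159⟩ iff 23^58 ≡ 1 (mod 233), since |⟨159⟩| = 58.
23^58 mod 233 = 1.
Since 1 = 1, 23 lies in the subgroup.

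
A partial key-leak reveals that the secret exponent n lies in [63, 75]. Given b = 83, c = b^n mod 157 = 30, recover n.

Compute 83^63 mod 157 = 59, then multiply by 83 repeatedly:
  83^63=59  83^64=30
Found 30 at exponent 64.

64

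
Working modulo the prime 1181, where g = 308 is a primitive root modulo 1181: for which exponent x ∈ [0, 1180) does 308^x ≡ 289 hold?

728

Baby-step giant-step with m = ceil(sqrt(1180)) = 35.
Baby table (308^j mod 1181 for j=0..34):
  0:1  1:308  2:384  3:172  4:1012  5:1093  6:59  7:457
  8:217  9:700  10:658  11:713  12:1119  13:981  14:993  15:1146
  16:1030  17:732  18:1066  19:10  20:718  21:297  22:539  23:672
  24:301  25:590  26:1027  27:989  28:1095  29:675  30:44  31:561
  32:362  33:482  34:831
Giant step factor: 308^(-35) ≡ 1041 (mod 1181).
Scan 289·1041^i mod 1181 for i = 0, 1, …:
  i=0: 289   i=1: 875   i=2: 324   i=3: 699
  i=4: 163   i=5: 800   i=6: 195   i=7: 1044
  i=8: 284   i=9: 394     …   i=19: 1131
  i=20: 1095
Match at i=20, j=28: x = 20·35 + 28 = 728.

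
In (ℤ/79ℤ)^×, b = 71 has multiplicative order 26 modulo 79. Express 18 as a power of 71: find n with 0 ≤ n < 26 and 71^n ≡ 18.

20

Successive powers of 71 modulo 79:
  71^0=1  71^1=71  71^2=64  71^3=41  71^4=67  71^5=17
  71^6=22  71^7=61  71^8=65  71^9=33  71^10=52  71^11=58
  71^12=10  71^13=78  71^14=8  71^15=15  71^16=38  71^17=12
  71^18=62  71^19=57  71^20=18
So 71^20 ≡ 18 (mod 79), giving n = 20.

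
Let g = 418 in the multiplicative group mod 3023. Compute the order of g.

3022

The order of 418 must divide p − 1 = 3022 = 2 · 1511.
Divisors: 1, 2, 1511, 3022.
Check each in increasing order: 418^1 ≡ 418;  418^2 ≡ 2413;  418^1511 ≡ 3022;  418^3022 ≡ 1.
Smallest exponent giving 1 is 3022.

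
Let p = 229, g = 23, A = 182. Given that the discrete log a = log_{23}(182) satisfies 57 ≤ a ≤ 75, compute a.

65

Compute 23^57 mod 229 = 122, then multiply by 23 repeatedly:
  23^57=122  23^58=58  23^59=189  23^60=225  23^61=137
  23^62=174  23^63=109  23^64=217  23^65=182
Found 182 at exponent 65.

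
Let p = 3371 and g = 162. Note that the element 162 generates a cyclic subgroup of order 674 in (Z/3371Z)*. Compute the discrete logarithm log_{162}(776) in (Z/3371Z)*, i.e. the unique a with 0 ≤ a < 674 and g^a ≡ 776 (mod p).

Baby-step giant-step with m = ceil(sqrt(674)) = 26.
Baby table (162^j mod 3371 for j=0..25):
  0:1  1:162  2:2647  3:697  4:1671  5:1022  6:385  7:1692
  8:1053  9:2036  10:2845  11:2434  12:3272  13:817  14:885  15:1788
  16:3121  17:3323  18:2337  19:1042  20:254  21:696  22:1509  23:1746
  24:3059  25:21
Giant step factor: 162^(-26) ≡ 435 (mod 3371).
Scan 776·435^i mod 3371 for i = 0, 1, …:
  i=0: 776   i=1: 460   i=2: 1211   i=3: 909
  i=4: 1008   i=5: 250   i=6: 878   i=7: 1007
  i=8: 3186   i=9: 429     …   i=17: 1492
  i=18: 1788
Match at i=18, j=15: a = 18·26 + 15 = 483.

483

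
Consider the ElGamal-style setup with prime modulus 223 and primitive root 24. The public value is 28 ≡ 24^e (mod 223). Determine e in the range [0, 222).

102

Baby-step giant-step with m = ceil(sqrt(222)) = 15.
Baby table (24^j mod 223 for j=0..14):
  0:1  1:24  2:130  3:221  4:175  5:186  6:4  7:96
  8:74  9:215  10:31  11:75  12:16  13:161  14:73
Giant step factor: 24^(-15) ≡ 216 (mod 223).
Scan 28·216^i mod 223 for i = 0, 1, …:
  i=0: 28   i=1: 27   i=2: 34   i=3: 208
  i=4: 105   i=5: 157   i=6: 16
Match at i=6, j=12: e = 6·15 + 12 = 102.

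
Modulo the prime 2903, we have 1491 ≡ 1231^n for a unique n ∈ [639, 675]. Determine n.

656

Compute 1231^639 mod 2903 = 964, then multiply by 1231 repeatedly:
  1231^639=964  1231^640=2260  1231^641=986  1231^642=312  1231^643=876
  1231^644=1343  1231^645=1426  1231^646=1994  1231^647=1579  1231^648=1642
  1231^649=814  1231^650=499  1231^651=1736  1231^652=408  1231^653=29
  1231^654=863  1231^655=2758  1231^656=1491
Found 1491 at exponent 656.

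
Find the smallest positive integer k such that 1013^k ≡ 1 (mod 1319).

The order of 1013 must divide p − 1 = 1318 = 2 · 659.
Divisors: 1, 2, 659, 1318.
Check each in increasing order: 1013^1 ≡ 1013;  1013^2 ≡ 1306;  1013^659 ≡ 1.
Smallest exponent giving 1 is 659.

659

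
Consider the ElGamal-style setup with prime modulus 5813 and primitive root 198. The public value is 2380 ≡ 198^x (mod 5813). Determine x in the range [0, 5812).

4532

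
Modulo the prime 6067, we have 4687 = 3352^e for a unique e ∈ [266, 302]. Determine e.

284

Compute 3352^266 mod 6067 = 5071, then multiply by 3352 repeatedly:
  3352^266=5071  3352^267=4325  3352^268=3337  3352^269=4143  3352^270=6040
  3352^271=501  3352^272=4860  3352^273=825  3352^274=4915  3352^275=3175
  3352^276=1082  3352^277=4865  3352^278=5451  3352^279=4015  3352^280=1674
  3352^281=5340  3352^282=2030  3352^283=3453  3352^284=4687
Found 4687 at exponent 284.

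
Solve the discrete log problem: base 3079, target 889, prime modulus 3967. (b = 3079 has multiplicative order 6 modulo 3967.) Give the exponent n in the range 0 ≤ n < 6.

5

Successive powers of 3079 modulo 3967:
  3079^0=1  3079^1=3079  3079^2=3078  3079^3=3966  3079^4=888  3079^5=889
So 3079^5 ≡ 889 (mod 3967), giving n = 5.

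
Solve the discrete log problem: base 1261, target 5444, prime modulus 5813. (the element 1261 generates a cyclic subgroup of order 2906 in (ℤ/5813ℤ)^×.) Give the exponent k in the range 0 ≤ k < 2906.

Baby-step giant-step with m = ceil(sqrt(2906)) = 54.
Baby table (1261^j mod 5813 for j=0..53):
  0:1  1:1261  2:3172  3:548  4:5094  5:169  6:3841  7:1272
  8:5417  9:562  10:5309  11:3886  12:5700  13:2832  14:1970  15:2019
  16:5678  17:4155  18:1942  19:1589  20:4057  21:437  22:4635  23:2670
  24:1143  25:5512  26:4097  27:4373  28:3629  29:1338  30:1448  31:646
  32:786  33:2936  34:5228  35:566  36:4540  37:4948  38:2079  39:5769
  40:2646  41:5757  42:4953  43:2571  44:4190  45:5386  46:2162  47:5798
  48:4337  49:4737  50:3406  51:4972  52:3278  53:515
Giant step factor: 1261^(-54) ≡ 2802 (mod 5813).
Scan 5444·2802^i mod 5813 for i = 0, 1, …:
  i=0: 5444   i=1: 776   i=2: 290   i=3: 4573
  i=4: 1694   i=5: 3180   i=6: 4844   i=7: 5346
  i=8: 5204   i=9: 2604   i=10: 1093   i=11: 4948
Match at i=11, j=37: k = 11·54 + 37 = 631.

631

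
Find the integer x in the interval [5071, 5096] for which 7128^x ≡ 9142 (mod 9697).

5081

Compute 7128^5071 mod 9697 = 6285, then multiply by 7128 repeatedly:
  7128^5071=6285  7128^5072=9037  7128^5073=8262  7128^5074=1655  7128^5075=5288
  7128^5076=625  7128^5077=4077  7128^5078=8644  7128^5079=9391  7128^5080=657
  7128^5081=9142
Found 9142 at exponent 5081.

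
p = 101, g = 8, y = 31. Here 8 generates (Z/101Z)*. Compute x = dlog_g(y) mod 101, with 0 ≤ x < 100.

Successive powers of 8 modulo 101:
  8^0=1  8^1=8  8^2=64  8^3=7  8^4=56  8^5=44
  8^6=49  8^7=89  8^8=5  8^9=40  8^10=17  8^11=35
  8^12=78  8^13=18  8^14=43  8^15=41  8^16=25  8^17=99
  8^18=85  8^19=74  8^20=87  8^21=90  8^22=13  8^23=3
  8^24=24  8^25=91  8^26=21  8^27=67  8^28=31
So 8^28 ≡ 31 (mod 101), giving x = 28.

28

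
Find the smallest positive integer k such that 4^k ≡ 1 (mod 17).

4

The order of 4 must divide p − 1 = 16 = 2^4.
Divisors: 1, 2, 4, 8, 16.
Check each in increasing order: 4^1 ≡ 4;  4^2 ≡ 16;  4^4 ≡ 1.
Smallest exponent giving 1 is 4.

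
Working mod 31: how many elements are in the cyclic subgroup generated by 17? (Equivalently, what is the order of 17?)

30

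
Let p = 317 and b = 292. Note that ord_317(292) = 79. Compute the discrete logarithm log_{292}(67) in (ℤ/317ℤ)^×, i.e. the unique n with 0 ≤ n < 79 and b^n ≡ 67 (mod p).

74

Baby-step giant-step with m = ceil(sqrt(79)) = 9.
Baby table (292^j mod 317 for j=0..8):
  0:1  1:292  2:308  3:225  4:81  5:194  6:222  7:156
  8:221
Giant step factor: 292^(-9) ≡ 310 (mod 317).
Scan 67·310^i mod 317 for i = 0, 1, …:
  i=0: 67   i=1: 165   i=2: 113   i=3: 160
  i=4: 148   i=5: 232   i=6: 278   i=7: 273
  i=8: 308
Match at i=8, j=2: n = 8·9 + 2 = 74.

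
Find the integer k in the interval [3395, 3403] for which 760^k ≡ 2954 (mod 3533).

Compute 760^3395 mod 3533 = 2083, then multiply by 760 repeatedly:
  760^3395=2083  760^3396=296  760^3397=2381  760^3398=664  760^3399=2954
Found 2954 at exponent 3399.

3399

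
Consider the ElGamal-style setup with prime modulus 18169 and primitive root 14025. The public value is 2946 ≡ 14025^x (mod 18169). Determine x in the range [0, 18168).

Baby-step giant-step with m = ceil(sqrt(18168)) = 135.
Baby table (14025^j mod 18169 for j=0..134):
  0:1  1:14025  2:3031  3:12484  4:11616  5:11146  6:14743  7:7355
  8:8462  9:17811  10:11863  11:5042  12:302  13:2173  14:6912  15:9185
  16:1415  17:4827  18:981  19:4592  20:11864  21:898  22:3333  23:14657
  24:359  25:2162  26:16158  27:12182  28:9443  29:4234  30:5558  31:5940
  32:3635  33:16830  34:7271  35:11347  36:17573  37:17009  38:10424  39:8826
  40:17422  41:6838  42:6968  43:13318  44:7630  45:13509  46:15562  47:11022
  48:1698  49:13060  50:4811  51:12778  52:10603  53:11979  54:14901  55:6687
  56:14966  57:9862  58:12122  59:3717  60:4064  61:1447  62:17571  63:7128
  64:4362  65:2027  66:12359  67:2715  68:13820  69:16777  70:8875  71:14225
  72:10005  73:938  74:1094  75:8714  76:9156  77:12577  78:7773  79:2325
  80:12939  81:15672  82:9407  83:8066  84:5456  85:10741  86:3346  87:15292
  88:3424  89:933  90:3645  91:11728  92:1243  93:9004  94:6550  95:1286
  96:12502  97:9700  98:11197  99:3258  100:16584  101:9231  102:10650  103:17070
  104:12006  105:12027  106:15848  107:6823  108:14621  109:4191  110:2060  111:2790
  112:11893  113:7905  114:387  115:13313  116:10181  117:16523  118:7649  119:7449
  120:475  121:12021  122:4374  123:6806  124:12393  125:7171  126:7860  127:5177
  128:4101  129:11640  130:2535  131:14811  132:16267  133:14711  134:12780
Giant step factor: 14025^(-135) ≡ 11388 (mod 18169).
Scan 2946·11388^i mod 18169 for i = 0, 1, …:
  i=0: 2946   i=1: 9074   i=2: 7609   i=3: 3331
  i=4: 14725   i=5: 6599   i=6: 2428   i=7: 15015
  i=8: 2361   i=9: 15117     …   i=24: 8731
  i=25: 7860
Match at i=25, j=126: x = 25·135 + 126 = 3501.

3501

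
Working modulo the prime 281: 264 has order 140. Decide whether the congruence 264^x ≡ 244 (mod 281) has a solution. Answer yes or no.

244 ∈ ⟨264⟩ iff 244^140 ≡ 1 (mod 281), since |⟨264⟩| = 140.
244^140 mod 281 = 280.
Since 280 ≠ 1, 244 does not lie in the subgroup.

no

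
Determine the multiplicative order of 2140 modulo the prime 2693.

1346

The order of 2140 must divide p − 1 = 2692 = 2^2 · 673.
Divisors: 1, 2, 4, 673, 1346, 2692.
Check each in increasing order: 2140^1 ≡ 2140;  2140^2 ≡ 1500;  2140^4 ≡ 1345;  2140^673 ≡ 2692;  2140^1346 ≡ 1.
Smallest exponent giving 1 is 1346.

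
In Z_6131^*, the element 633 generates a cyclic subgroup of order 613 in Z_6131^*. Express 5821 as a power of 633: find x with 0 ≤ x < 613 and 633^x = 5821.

Baby-step giant-step with m = ceil(sqrt(613)) = 25.
Baby table (633^j mod 6131 for j=0..24):
  0:1  1:633  2:2174  3:2798  4:5406  5:900  6:5648  7:811
  8:4490  9:3517  10:708  11:601  12:311  13:671  14:1704  15:5707
  16:1372  17:4005  18:3062  19:850  20:4653  21:2469  22:5603  23:2981
  24:4756
Giant step factor: 633^(-25) ≡ 3052 (mod 6131).
Scan 5821·3052^i mod 6131 for i = 0, 1, …:
  i=0: 5821   i=1: 4185   i=2: 1747   i=3: 4005
Match at i=3, j=17: x = 3·25 + 17 = 92.

92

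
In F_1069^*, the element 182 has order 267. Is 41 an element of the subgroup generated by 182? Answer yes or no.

41 ∈ ⟨182⟩ iff 41^267 ≡ 1 (mod 1069), since |⟨182⟩| = 267.
41^267 mod 1069 = 820.
Since 820 ≠ 1, 41 does not lie in the subgroup.

no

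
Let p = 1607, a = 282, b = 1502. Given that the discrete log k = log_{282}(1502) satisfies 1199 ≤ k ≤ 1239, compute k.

1201

Compute 282^1199 mod 1607 = 1076, then multiply by 282 repeatedly:
  282^1199=1076  282^1200=1316  282^1201=1502
Found 1502 at exponent 1201.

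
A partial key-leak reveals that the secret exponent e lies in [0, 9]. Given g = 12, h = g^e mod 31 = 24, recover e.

7

Compute 12^0 mod 31 = 1, then multiply by 12 repeatedly:
  12^0=1  12^1=12  12^2=20  12^3=23  12^4=28
  12^5=26  12^6=2  12^7=24
Found 24 at exponent 7.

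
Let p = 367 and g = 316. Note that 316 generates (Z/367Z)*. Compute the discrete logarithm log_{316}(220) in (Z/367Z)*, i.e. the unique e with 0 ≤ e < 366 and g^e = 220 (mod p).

Baby-step giant-step with m = ceil(sqrt(366)) = 20.
Baby table (316^j mod 367 for j=0..19):
  0:1  1:316  2:32  3:203  4:290  5:257  6:105  7:150
  8:57  9:29  10:356  11:194  12:15  13:336  14:113  15:109
  16:313  17:185  18:107  19:48
Giant step factor: 316^(-20) ≡ 91 (mod 367).
Scan 220·91^i mod 367 for i = 0, 1, …:
  i=0: 220   i=1: 202   i=2: 32
Match at i=2, j=2: e = 2·20 + 2 = 42.

42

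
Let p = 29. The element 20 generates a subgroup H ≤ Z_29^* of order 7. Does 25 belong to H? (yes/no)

yes

⟨20⟩ has order 7; its elements mod 29 are {1, 7, 16, 20, 23, 24, 25}.
25 is in this set.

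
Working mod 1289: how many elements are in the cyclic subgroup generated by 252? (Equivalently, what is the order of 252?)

644

The order of 252 must divide p − 1 = 1288 = 2^3 · 7 · 23.
Divisors: 1, 2, 4, 7, 8, 14, 23, 28, 46, 56, 92, 161, 184, 322, 644, 1288.
Check each in increasing order: 252^1 ≡ 252;  252^2 ≡ 343;  252^4 ≡ 350;  252^7 ≡ 1059;  252^8 ≡ 45;  252^14 ≡ 51;  252^23 ≡ 868;  252^28 ≡ 23;  252^46 ≡ 648;  252^56 ≡ 529;  252^92 ≡ 979;  252^161 ≡ 479;  252^184 ≡ 714;  252^322 ≡ 1288;  252^644 ≡ 1.
Smallest exponent giving 1 is 644.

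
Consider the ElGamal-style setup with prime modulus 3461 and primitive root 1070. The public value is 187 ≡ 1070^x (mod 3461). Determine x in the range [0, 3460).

Baby-step giant-step with m = ceil(sqrt(3460)) = 59.
Baby table (1070^j mod 3461 for j=0..58):
  0:1  1:1070  2:2770  3:1284  4:3324  5:2233  6:1220  7:603
  8:1464  9:2108  10:2449  11:453  12:170  13:1928  14:204  15:237
  16:937  17:2361  18:3201  19:2141  20:3149  21:1877  22:1010  23:868
  24:1212  25:2426  26:70  27:2219  28:84  29:3355  30:793  31:565
  32:2336  33:678  34:2111  35:2198  36:1841  37:561  38:1517  39:3442
  40:436  41:2746  42:3292  43:2603  44:2566  45:1047  46:2387  47:3333
  48:1480  49:1923  50:1776  51:231  52:1439  53:3046  54:2419  55:2963
  56:134  57:1479  58:853
Giant step factor: 1070^(-59) ≡ 2211 (mod 3461).
Scan 187·2211^i mod 3461 for i = 0, 1, …:
  i=0: 187   i=1: 1598   i=2: 2958   i=3: 2309
  i=4: 224   i=5: 341   i=6: 2914   i=7: 1933
  i=8: 2989   i=9: 1630     …   i=39: 1568
  i=40: 2387
Match at i=40, j=46: x = 40·59 + 46 = 2406.

2406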